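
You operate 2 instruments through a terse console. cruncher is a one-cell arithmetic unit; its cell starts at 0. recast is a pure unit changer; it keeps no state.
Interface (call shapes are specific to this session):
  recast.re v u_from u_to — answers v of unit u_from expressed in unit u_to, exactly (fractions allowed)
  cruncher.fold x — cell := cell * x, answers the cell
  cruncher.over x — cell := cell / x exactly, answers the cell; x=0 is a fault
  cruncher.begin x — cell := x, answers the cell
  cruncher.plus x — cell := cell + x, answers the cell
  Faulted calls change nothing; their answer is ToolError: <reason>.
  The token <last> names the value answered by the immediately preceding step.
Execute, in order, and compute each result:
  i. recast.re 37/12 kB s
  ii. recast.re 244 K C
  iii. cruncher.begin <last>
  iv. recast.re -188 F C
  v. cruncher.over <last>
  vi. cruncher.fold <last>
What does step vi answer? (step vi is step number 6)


>> re(v='37/12', u_from='kB', u_to='s')
<< ToolError: incompatible units
>> re(v='244', u_from='K', u_to='C')
<< -583/20
>> begin(x='<last>')
<< -583/20
>> re(v='-188', u_from='F', u_to='C')
<< -1100/9
>> over(x='<last>')
<< 477/2000
>> fold(x='<last>')
<< 227529/4000000

Answer: 227529/4000000


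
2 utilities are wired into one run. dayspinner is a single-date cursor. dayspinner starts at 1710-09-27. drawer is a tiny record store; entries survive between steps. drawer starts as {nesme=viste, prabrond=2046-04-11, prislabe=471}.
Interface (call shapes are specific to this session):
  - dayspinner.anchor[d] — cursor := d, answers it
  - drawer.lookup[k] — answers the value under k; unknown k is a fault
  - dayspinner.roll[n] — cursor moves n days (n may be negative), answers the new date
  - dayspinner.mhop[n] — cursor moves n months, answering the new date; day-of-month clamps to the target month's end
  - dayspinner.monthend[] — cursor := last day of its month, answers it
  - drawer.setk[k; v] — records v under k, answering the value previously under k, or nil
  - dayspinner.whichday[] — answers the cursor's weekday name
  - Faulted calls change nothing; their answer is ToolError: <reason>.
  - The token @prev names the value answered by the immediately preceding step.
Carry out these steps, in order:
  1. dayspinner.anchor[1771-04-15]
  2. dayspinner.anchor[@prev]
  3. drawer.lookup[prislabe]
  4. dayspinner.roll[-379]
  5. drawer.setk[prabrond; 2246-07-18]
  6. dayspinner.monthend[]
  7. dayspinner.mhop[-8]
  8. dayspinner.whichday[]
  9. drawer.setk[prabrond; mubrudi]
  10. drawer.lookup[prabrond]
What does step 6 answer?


Answer: 1770-04-30

Derivation:
→ anchor(d='1771-04-15')
← 1771-04-15
→ anchor(d='@prev')
← 1771-04-15
→ lookup(k='prislabe')
← 471
→ roll(n='-379')
← 1770-04-01
→ setk(k='prabrond', v='2246-07-18')
← 2046-04-11
→ monthend()
← 1770-04-30
→ mhop(n='-8')
← 1769-08-30
→ whichday()
← Wednesday
→ setk(k='prabrond', v='mubrudi')
← 2246-07-18
→ lookup(k='prabrond')
← mubrudi


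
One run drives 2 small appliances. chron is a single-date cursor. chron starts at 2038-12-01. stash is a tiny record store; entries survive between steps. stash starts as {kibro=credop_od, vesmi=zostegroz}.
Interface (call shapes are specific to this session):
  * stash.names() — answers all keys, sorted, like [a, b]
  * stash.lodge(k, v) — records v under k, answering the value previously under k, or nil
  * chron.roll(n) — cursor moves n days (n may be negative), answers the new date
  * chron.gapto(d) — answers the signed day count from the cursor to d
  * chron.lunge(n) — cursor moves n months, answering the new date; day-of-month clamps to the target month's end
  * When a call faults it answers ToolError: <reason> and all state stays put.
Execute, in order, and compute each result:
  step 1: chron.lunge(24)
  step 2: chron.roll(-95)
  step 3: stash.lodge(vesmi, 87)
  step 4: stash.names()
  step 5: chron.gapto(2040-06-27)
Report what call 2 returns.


Answer: 2040-08-28

Derivation:
[in] chron.lunge n→24
:: 2040-12-01
[in] chron.roll n→-95
:: 2040-08-28
[in] stash.lodge k→vesmi v→87
:: zostegroz
[in] stash.names
:: [kibro, vesmi]
[in] chron.gapto d→2040-06-27
:: -62


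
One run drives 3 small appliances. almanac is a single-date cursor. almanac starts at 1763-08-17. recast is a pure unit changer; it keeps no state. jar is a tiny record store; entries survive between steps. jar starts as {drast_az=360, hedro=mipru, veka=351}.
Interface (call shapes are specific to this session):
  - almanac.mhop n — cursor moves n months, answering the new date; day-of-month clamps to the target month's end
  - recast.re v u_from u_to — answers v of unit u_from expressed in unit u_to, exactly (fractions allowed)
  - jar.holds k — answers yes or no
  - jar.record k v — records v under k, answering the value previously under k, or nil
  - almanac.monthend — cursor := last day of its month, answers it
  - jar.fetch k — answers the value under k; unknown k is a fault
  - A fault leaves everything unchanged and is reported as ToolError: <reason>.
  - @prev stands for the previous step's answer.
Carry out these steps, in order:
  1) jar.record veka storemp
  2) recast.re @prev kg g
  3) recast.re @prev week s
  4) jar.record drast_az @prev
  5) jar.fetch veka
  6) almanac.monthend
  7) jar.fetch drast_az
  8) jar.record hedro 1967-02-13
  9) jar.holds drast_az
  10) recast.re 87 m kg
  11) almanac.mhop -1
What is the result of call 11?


! 1. jar.record(veka, storemp) : 351
! 2. recast.re(@prev, kg, g) : 351000
! 3. recast.re(@prev, week, s) : 212284800000
! 4. jar.record(drast_az, @prev) : 360
! 5. jar.fetch(veka) : storemp
! 6. almanac.monthend() : 1763-08-31
! 7. jar.fetch(drast_az) : 212284800000
! 8. jar.record(hedro, 1967-02-13) : mipru
! 9. jar.holds(drast_az) : yes
! 10. recast.re(87, m, kg) : ToolError: incompatible units
! 11. almanac.mhop(-1) : 1763-07-31

Answer: 1763-07-31


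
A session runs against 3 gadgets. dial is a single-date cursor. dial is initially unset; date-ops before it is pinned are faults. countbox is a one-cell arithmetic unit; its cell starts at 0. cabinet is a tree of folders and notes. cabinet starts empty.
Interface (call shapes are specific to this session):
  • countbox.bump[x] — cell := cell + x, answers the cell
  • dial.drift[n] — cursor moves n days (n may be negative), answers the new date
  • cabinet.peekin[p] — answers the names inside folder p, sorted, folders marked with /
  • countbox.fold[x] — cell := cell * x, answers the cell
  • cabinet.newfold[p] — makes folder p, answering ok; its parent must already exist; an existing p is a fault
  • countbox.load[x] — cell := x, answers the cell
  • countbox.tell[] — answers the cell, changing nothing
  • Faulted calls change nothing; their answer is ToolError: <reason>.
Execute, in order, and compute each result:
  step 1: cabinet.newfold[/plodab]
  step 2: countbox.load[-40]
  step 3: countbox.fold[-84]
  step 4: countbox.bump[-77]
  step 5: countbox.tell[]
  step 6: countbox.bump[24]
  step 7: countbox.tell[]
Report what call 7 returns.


Answer: 3307

Derivation:
// 1. cabinet.newfold(p→/plodab) ~> ok
// 2. countbox.load(x→-40) ~> -40
// 3. countbox.fold(x→-84) ~> 3360
// 4. countbox.bump(x→-77) ~> 3283
// 5. countbox.tell() ~> 3283
// 6. countbox.bump(x→24) ~> 3307
// 7. countbox.tell() ~> 3307


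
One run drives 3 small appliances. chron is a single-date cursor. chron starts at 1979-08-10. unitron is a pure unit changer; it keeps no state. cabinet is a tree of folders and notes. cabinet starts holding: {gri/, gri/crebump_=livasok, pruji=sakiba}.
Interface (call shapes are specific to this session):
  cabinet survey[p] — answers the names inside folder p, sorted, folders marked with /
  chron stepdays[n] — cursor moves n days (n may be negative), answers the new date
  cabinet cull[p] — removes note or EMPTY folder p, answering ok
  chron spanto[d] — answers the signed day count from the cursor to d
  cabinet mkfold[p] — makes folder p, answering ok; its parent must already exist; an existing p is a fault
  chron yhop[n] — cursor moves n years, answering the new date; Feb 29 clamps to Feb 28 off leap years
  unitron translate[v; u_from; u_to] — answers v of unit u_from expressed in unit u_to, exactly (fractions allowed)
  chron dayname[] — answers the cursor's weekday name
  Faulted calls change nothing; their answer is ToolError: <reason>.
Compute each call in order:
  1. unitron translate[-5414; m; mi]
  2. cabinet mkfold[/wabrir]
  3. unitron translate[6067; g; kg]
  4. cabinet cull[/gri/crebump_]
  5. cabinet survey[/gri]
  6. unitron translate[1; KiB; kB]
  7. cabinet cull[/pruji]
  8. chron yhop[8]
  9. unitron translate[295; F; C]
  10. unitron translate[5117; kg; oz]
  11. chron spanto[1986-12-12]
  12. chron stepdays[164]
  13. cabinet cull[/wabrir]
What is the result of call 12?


Answer: 1988-01-21

Derivation:
-- unitron translate(v→-5414, u_from→m, u_to→mi) -> -338375/100584
-- cabinet mkfold(p→/wabrir) -> ok
-- unitron translate(v→6067, u_from→g, u_to→kg) -> 6067/1000
-- cabinet cull(p→/gri/crebump_) -> ok
-- cabinet survey(p→/gri) -> []
-- unitron translate(v→1, u_from→KiB, u_to→kB) -> 128/125
-- cabinet cull(p→/pruji) -> ok
-- chron yhop(n→8) -> 1987-08-10
-- unitron translate(v→295, u_from→F, u_to→C) -> 1315/9
-- unitron translate(v→5117, u_from→kg, u_to→oz) -> 1169600000000/6479891
-- chron spanto(d→1986-12-12) -> -241
-- chron stepdays(n→164) -> 1988-01-21
-- cabinet cull(p→/wabrir) -> ok


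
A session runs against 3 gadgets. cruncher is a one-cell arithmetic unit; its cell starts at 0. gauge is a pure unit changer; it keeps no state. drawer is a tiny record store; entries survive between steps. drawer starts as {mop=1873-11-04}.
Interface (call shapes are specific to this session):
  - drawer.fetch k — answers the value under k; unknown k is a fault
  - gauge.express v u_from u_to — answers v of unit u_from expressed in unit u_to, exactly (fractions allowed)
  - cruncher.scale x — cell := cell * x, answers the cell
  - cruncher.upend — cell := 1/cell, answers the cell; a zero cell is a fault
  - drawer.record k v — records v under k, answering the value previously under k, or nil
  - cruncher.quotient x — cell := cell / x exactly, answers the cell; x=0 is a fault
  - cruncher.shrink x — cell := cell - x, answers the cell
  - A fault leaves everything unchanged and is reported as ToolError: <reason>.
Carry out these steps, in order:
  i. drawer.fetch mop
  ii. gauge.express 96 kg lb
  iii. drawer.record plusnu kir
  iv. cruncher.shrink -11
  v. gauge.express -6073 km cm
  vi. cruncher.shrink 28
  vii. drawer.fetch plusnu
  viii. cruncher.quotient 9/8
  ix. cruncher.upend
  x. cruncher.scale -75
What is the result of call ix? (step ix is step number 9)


Next I call drawer.fetch with k=mop, and get 1873-11-04.
Calling gauge.express with v=96, u_from=kg, u_to=lb, and get 9600000000/45359237.
Invoking drawer.record with k=plusnu, v=kir, and observe nil.
Invoking cruncher.shrink with x=-11, → 11.
Next I call gauge.express with v=-6073, u_from=km, u_to=cm, → -607300000.
Then cruncher.shrink with x=28, — result: -17.
I use drawer.fetch with k=plusnu, — result: kir.
I invoke cruncher.quotient with x=9/8, and observe -136/9.
Then cruncher.upend, which returns -9/136.
I try cruncher.scale with x=-75: 675/136.

Answer: -9/136


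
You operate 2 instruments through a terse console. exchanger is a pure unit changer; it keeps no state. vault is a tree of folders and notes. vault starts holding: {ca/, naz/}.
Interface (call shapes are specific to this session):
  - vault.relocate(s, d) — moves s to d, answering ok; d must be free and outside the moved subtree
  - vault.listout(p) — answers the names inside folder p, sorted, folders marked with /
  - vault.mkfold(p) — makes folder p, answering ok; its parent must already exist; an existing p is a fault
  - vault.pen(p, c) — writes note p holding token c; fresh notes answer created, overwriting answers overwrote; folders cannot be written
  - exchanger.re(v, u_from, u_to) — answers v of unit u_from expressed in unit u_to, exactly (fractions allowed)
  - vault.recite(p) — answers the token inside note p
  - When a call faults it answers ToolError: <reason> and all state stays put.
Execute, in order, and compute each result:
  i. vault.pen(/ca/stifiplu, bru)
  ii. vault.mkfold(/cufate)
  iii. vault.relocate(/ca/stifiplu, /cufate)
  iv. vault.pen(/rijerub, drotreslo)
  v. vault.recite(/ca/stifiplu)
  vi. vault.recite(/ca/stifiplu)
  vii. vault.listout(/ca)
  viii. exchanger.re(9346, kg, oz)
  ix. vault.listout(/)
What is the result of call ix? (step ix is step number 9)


Answer: [ca/, cufate/, naz/, rijerub]

Derivation:
Then pen using /ca/stifiplu, bru, and observe created.
I try mkfold using /cufate: ok.
I run relocate using /ca/stifiplu, /cufate, which returns ToolError: exists.
Calling pen using /rijerub, drotreslo, yielding created.
Invoking recite using /ca/stifiplu, which returns bru.
Next I call recite using /ca/stifiplu, — result: bru.
Calling listout using /ca, and see [stifiplu].
I run re using 9346, kg, oz, → 14953600000000/45359237.
Now I run listout using /, which returns [ca/, cufate/, naz/, rijerub].


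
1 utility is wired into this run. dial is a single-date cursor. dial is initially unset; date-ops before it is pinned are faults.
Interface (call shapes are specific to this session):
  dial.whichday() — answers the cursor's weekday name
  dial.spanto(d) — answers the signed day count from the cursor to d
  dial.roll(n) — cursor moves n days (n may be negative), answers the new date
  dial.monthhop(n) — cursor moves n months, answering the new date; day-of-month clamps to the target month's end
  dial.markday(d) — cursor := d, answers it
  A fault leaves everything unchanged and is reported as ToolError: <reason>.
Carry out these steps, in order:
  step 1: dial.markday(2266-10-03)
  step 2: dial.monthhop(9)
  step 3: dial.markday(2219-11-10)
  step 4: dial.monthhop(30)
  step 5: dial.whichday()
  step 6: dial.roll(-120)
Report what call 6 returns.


-> dial.markday(2266-10-03)
<- 2266-10-03
-> dial.monthhop(9)
<- 2267-07-03
-> dial.markday(2219-11-10)
<- 2219-11-10
-> dial.monthhop(30)
<- 2222-05-10
-> dial.whichday()
<- Friday
-> dial.roll(-120)
<- 2222-01-10

Answer: 2222-01-10


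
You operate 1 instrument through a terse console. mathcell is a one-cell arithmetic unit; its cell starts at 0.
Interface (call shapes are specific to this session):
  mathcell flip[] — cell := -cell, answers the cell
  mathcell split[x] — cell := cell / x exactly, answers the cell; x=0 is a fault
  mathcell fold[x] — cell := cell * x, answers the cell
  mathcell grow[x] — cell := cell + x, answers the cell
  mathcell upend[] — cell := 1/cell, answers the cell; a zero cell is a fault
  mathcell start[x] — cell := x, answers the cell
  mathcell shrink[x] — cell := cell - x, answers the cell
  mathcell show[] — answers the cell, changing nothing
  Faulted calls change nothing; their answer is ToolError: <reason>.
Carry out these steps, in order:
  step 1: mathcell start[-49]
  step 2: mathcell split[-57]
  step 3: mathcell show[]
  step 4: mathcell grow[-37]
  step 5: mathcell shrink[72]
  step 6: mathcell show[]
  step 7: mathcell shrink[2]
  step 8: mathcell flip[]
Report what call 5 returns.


Answer: -6164/57

Derivation:
$ mathcell start x: -49
= -49
$ mathcell split x: -57
= 49/57
$ mathcell show
= 49/57
$ mathcell grow x: -37
= -2060/57
$ mathcell shrink x: 72
= -6164/57
$ mathcell show
= -6164/57
$ mathcell shrink x: 2
= -6278/57
$ mathcell flip
= 6278/57


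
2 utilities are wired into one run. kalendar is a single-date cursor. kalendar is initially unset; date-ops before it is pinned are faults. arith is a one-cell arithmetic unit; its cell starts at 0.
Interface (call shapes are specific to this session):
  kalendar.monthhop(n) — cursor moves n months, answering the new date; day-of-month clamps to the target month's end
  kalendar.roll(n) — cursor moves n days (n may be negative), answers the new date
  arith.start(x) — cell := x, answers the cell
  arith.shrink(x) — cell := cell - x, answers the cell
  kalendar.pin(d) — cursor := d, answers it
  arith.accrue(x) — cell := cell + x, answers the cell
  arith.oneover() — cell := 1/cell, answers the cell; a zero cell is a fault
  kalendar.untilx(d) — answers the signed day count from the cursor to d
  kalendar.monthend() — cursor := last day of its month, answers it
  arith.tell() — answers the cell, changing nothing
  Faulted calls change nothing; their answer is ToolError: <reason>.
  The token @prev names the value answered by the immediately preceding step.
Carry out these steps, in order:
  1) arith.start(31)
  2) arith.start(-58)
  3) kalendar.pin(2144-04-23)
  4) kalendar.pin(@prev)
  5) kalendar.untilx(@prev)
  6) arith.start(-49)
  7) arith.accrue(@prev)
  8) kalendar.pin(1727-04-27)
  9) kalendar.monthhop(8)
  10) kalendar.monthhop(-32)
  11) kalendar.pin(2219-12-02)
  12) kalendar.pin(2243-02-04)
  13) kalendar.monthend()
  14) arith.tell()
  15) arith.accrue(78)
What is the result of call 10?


Answer: 1725-04-27

Derivation:
I invoke start passing x='31', — result: 31.
I invoke start passing x='-58', and see -58.
Now I run pin passing d='2144-04-23', — result: 2144-04-23.
Calling pin passing d='@prev', giving 2144-04-23.
Now I run untilx passing d='@prev', which returns 0.
Next I call start passing x='-49', and get -49.
I call accrue passing x='@prev', and see -98.
Calling pin passing d='1727-04-27', and get 1727-04-27.
Then monthhop passing n='8': 1727-12-27.
Next I call monthhop passing n='-32', yielding 1725-04-27.
Invoking pin passing d='2219-12-02', yielding 2219-12-02.
I try pin passing d='2243-02-04', and observe 2243-02-04.
Invoking monthend, giving 2243-02-28.
Invoking tell, and get -98.
I try accrue passing x='78', and observe -20.


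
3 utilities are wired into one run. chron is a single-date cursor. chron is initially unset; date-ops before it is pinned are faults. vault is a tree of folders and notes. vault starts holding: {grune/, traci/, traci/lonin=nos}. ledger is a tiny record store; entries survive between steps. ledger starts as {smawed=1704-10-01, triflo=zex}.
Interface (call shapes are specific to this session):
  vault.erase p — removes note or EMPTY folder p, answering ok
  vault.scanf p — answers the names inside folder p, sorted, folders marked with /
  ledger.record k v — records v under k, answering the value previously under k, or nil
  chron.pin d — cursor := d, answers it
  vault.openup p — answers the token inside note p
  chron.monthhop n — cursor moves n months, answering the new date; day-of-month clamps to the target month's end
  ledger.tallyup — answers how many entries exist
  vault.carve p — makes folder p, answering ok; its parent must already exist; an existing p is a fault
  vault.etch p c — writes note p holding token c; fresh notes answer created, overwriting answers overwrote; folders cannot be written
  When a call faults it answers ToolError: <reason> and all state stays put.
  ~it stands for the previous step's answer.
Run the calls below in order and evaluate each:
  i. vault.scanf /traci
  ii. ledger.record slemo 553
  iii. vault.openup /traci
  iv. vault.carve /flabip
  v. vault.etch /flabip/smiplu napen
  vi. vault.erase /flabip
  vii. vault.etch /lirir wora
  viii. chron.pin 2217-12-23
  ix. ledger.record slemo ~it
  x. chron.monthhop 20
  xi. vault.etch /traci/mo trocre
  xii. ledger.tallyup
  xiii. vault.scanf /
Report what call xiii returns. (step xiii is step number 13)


% scanf(p→/traci) -> [lonin]
% record(k→slemo, v→553) -> nil
% openup(p→/traci) -> ToolError: is a directory
% carve(p→/flabip) -> ok
% etch(p→/flabip/smiplu, c→napen) -> created
% erase(p→/flabip) -> ToolError: not empty
% etch(p→/lirir, c→wora) -> created
% pin(d→2217-12-23) -> 2217-12-23
% record(k→slemo, v→~it) -> 553
% monthhop(n→20) -> 2219-08-23
% etch(p→/traci/mo, c→trocre) -> created
% tallyup() -> 3
% scanf(p→/) -> [flabip/, grune/, lirir, traci/]

Answer: [flabip/, grune/, lirir, traci/]


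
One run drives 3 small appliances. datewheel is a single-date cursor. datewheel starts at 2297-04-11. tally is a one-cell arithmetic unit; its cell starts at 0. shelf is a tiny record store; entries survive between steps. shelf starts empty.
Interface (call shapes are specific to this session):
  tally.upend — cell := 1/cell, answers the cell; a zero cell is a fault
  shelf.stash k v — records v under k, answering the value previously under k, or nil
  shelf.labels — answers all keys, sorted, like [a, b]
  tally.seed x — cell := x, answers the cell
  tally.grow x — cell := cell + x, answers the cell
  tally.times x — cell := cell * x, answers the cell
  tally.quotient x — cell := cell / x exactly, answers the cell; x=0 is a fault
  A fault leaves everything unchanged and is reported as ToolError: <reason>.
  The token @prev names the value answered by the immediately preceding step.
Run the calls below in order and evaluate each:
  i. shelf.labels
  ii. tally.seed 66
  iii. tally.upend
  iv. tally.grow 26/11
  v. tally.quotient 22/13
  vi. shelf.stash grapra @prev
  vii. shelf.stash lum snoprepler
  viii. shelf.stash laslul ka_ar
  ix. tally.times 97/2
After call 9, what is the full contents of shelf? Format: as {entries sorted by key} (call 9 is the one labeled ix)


// 1. shelf.labels() == []
// 2. tally.seed(66) == 66
// 3. tally.upend() == 1/66
// 4. tally.grow(26/11) == 157/66
// 5. tally.quotient(22/13) == 2041/1452
// 6. shelf.stash(grapra, @prev) == nil
// 7. shelf.stash(lum, snoprepler) == nil
// 8. shelf.stash(laslul, ka_ar) == nil
// 9. tally.times(97/2) == 197977/2904

Answer: {grapra=2041/1452, laslul=ka_ar, lum=snoprepler}


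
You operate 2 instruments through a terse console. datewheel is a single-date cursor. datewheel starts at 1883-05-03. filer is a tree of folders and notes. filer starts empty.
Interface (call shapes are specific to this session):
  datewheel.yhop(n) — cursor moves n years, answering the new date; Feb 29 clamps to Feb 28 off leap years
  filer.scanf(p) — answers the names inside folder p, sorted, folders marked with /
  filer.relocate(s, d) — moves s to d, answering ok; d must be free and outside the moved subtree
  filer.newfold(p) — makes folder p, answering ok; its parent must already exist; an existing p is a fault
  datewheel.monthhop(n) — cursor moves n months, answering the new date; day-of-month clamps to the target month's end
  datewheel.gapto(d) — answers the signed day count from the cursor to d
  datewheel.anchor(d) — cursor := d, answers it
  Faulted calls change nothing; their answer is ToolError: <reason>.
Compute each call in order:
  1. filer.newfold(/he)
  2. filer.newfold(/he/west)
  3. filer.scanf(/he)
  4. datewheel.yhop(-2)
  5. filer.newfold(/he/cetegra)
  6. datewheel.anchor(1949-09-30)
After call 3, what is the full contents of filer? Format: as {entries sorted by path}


Answer: {he/, he/west/}

Derivation:
Act: newfold[p: /he]
Obs: ok
Act: newfold[p: /he/west]
Obs: ok
Act: scanf[p: /he]
Obs: [west/]
Act: yhop[n: -2]
Obs: 1881-05-03
Act: newfold[p: /he/cetegra]
Obs: ok
Act: anchor[d: 1949-09-30]
Obs: 1949-09-30


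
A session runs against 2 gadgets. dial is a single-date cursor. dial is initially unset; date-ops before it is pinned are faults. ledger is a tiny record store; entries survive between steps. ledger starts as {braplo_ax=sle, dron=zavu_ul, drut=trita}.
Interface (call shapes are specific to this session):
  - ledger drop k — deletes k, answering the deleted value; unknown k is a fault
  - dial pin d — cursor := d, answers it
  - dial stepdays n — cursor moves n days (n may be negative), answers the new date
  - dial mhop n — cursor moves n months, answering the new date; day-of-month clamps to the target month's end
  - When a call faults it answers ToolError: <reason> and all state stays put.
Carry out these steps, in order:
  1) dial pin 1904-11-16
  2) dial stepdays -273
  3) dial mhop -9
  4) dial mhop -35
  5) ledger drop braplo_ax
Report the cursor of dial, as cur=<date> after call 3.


Answer: cur=1903-05-17

Derivation:
# 1. dial pin(d: 1904-11-16) == 1904-11-16
# 2. dial stepdays(n: -273) == 1904-02-17
# 3. dial mhop(n: -9) == 1903-05-17
# 4. dial mhop(n: -35) == 1900-06-17
# 5. ledger drop(k: braplo_ax) == sle


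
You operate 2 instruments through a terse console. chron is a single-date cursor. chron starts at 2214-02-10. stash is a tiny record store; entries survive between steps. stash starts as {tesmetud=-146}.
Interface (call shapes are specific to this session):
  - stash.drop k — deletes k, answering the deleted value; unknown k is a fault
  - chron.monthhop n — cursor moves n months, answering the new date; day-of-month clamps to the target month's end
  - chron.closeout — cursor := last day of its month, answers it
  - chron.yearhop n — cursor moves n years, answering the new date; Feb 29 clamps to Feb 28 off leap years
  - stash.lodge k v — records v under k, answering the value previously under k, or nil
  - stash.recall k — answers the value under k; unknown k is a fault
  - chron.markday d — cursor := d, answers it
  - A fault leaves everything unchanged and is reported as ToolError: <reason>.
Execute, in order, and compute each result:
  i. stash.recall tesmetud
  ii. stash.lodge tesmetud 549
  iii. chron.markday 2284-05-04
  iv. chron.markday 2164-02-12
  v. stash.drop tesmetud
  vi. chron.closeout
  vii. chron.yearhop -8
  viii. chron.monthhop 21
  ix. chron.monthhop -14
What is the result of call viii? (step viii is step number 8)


Answer: 2157-11-29

Derivation:
==> stash.recall(k: tesmetud)
<== -146
==> stash.lodge(k: tesmetud, v: 549)
<== -146
==> chron.markday(d: 2284-05-04)
<== 2284-05-04
==> chron.markday(d: 2164-02-12)
<== 2164-02-12
==> stash.drop(k: tesmetud)
<== 549
==> chron.closeout()
<== 2164-02-29
==> chron.yearhop(n: -8)
<== 2156-02-29
==> chron.monthhop(n: 21)
<== 2157-11-29
==> chron.monthhop(n: -14)
<== 2156-09-29


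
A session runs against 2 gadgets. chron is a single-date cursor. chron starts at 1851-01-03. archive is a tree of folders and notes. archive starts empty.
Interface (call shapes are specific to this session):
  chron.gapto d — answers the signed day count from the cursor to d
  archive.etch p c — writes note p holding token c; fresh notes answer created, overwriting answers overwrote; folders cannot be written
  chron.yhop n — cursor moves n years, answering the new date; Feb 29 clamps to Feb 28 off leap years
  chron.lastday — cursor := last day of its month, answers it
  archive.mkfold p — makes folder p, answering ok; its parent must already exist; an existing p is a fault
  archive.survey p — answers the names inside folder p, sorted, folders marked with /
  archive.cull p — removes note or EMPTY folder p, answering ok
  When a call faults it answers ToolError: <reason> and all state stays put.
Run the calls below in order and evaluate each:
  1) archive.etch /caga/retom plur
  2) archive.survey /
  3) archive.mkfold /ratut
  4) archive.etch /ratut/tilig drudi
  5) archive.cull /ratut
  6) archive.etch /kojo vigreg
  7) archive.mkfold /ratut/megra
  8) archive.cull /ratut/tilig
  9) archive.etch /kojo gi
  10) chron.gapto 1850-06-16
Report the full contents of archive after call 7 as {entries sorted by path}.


Answer: {kojo=vigreg, ratut/, ratut/megra/, ratut/tilig=drudi}

Derivation:
;; 1. etch(/caga/retom, plur) -> ToolError: no parent
;; 2. survey(/) -> []
;; 3. mkfold(/ratut) -> ok
;; 4. etch(/ratut/tilig, drudi) -> created
;; 5. cull(/ratut) -> ToolError: not empty
;; 6. etch(/kojo, vigreg) -> created
;; 7. mkfold(/ratut/megra) -> ok
;; 8. cull(/ratut/tilig) -> ok
;; 9. etch(/kojo, gi) -> overwrote
;; 10. gapto(1850-06-16) -> -201


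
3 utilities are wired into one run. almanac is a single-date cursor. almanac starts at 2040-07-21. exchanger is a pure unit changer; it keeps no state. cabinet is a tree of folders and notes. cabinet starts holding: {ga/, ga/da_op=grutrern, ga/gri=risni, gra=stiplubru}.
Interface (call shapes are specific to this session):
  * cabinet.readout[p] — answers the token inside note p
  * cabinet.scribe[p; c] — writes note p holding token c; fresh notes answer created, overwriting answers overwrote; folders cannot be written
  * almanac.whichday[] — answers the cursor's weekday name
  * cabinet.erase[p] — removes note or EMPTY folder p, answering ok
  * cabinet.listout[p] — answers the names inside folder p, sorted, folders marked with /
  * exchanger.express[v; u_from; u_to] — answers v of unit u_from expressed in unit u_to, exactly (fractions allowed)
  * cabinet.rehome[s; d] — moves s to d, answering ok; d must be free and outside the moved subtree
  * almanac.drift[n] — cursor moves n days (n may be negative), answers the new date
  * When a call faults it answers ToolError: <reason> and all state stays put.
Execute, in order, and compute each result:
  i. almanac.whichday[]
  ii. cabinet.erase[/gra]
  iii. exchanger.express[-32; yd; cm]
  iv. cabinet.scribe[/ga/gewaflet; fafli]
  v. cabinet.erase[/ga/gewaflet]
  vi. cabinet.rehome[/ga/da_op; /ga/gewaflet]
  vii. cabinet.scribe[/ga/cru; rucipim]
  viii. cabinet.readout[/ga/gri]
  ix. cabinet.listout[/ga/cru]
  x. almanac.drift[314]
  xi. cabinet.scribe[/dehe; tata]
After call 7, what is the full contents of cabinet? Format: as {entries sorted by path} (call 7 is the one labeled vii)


;; almanac.whichday() : Saturday
;; cabinet.erase(p=/gra) : ok
;; exchanger.express(v=-32, u_from=yd, u_to=cm) : -73152/25
;; cabinet.scribe(p=/ga/gewaflet, c=fafli) : created
;; cabinet.erase(p=/ga/gewaflet) : ok
;; cabinet.rehome(s=/ga/da_op, d=/ga/gewaflet) : ok
;; cabinet.scribe(p=/ga/cru, c=rucipim) : created
;; cabinet.readout(p=/ga/gri) : risni
;; cabinet.listout(p=/ga/cru) : ToolError: not a directory
;; almanac.drift(n=314) : 2041-05-31
;; cabinet.scribe(p=/dehe, c=tata) : created

Answer: {ga/, ga/cru=rucipim, ga/gewaflet=grutrern, ga/gri=risni}


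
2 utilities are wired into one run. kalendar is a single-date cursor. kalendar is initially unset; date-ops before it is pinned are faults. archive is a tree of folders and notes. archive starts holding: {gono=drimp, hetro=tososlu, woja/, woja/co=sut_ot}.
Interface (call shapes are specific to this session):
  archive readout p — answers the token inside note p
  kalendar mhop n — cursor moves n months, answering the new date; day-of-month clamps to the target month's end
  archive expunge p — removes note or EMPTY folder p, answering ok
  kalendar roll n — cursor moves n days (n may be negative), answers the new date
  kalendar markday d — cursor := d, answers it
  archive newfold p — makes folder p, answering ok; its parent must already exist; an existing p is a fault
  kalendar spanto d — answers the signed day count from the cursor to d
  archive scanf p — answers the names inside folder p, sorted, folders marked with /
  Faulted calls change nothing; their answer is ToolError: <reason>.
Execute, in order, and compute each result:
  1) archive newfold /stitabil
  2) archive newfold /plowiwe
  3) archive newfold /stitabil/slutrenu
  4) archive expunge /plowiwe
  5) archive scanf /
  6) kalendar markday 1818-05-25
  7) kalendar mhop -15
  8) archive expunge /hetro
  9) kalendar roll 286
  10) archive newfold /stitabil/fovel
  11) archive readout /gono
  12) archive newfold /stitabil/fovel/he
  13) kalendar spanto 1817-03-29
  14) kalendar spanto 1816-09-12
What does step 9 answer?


Answer: 1817-12-08

Derivation:
Next I call archive newfold on p=/stitabil, which returns ok.
Now I run archive newfold on p=/plowiwe, yielding ok.
I run archive newfold on p=/stitabil/slutrenu, giving ok.
I invoke archive expunge on p=/plowiwe, — result: ok.
Using archive scanf on p=/, and get [gono, hetro, stitabil/, woja/].
Now I run kalendar markday on d=1818-05-25, which returns 1818-05-25.
Now I run kalendar mhop on n=-15, yielding 1817-02-25.
Then archive expunge on p=/hetro, giving ok.
I run kalendar roll on n=286, and get 1817-12-08.
Then archive newfold on p=/stitabil/fovel: ok.
Using archive readout on p=/gono, → drimp.
Next I call archive newfold on p=/stitabil/fovel/he: ok.
I try kalendar spanto on d=1817-03-29, giving -254.
I call kalendar spanto on d=1816-09-12, giving -452.


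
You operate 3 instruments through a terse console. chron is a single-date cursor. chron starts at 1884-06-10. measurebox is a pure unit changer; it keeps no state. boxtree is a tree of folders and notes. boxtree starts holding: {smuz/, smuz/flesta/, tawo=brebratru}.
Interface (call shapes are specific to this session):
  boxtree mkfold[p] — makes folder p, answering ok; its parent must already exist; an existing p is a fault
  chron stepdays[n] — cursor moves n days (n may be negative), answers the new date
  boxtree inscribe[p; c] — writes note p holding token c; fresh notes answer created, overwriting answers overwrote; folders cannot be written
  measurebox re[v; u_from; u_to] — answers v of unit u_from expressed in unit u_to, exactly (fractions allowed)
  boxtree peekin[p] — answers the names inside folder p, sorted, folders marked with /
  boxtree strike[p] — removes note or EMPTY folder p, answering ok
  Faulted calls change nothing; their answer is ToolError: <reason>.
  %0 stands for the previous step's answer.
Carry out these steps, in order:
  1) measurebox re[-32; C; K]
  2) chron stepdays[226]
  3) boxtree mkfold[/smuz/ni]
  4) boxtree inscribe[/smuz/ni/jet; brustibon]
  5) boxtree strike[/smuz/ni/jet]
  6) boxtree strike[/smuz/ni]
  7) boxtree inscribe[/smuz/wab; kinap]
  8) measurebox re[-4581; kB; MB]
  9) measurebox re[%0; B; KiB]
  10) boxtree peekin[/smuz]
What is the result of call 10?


Now I run measurebox re passing -32, C, K, yielding 4823/20.
I invoke chron stepdays passing 226, and observe 1885-01-22.
Using boxtree mkfold passing /smuz/ni, and observe ok.
I run boxtree inscribe passing /smuz/ni/jet, brustibon: created.
Using boxtree strike passing /smuz/ni/jet, and observe ok.
Next I call boxtree strike passing /smuz/ni: ok.
Using boxtree inscribe passing /smuz/wab, kinap: created.
Calling measurebox re passing -4581, kB, MB, and see -4581/1000.
Now I run measurebox re passing %0, B, KiB: -4581/1024000.
I call boxtree peekin passing /smuz, yielding [flesta/, wab].

Answer: [flesta/, wab]


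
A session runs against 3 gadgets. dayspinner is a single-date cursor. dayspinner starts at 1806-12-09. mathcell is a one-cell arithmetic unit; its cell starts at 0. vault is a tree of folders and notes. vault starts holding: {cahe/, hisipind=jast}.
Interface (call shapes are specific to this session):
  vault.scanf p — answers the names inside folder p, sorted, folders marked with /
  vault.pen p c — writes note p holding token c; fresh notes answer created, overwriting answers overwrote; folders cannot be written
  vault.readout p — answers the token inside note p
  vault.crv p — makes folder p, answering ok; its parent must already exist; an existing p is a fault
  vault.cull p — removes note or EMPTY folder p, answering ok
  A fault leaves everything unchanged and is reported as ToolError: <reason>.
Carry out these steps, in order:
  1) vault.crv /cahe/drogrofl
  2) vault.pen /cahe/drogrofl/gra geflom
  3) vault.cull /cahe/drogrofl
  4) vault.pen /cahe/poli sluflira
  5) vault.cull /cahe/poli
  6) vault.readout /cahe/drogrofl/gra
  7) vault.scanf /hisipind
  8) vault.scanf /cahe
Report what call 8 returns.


Answer: [drogrofl/]

Derivation:
> vault.crv p='/cahe/drogrofl'
  ok
> vault.pen p='/cahe/drogrofl/gra' c='geflom'
  created
> vault.cull p='/cahe/drogrofl'
  ToolError: not empty
> vault.pen p='/cahe/poli' c='sluflira'
  created
> vault.cull p='/cahe/poli'
  ok
> vault.readout p='/cahe/drogrofl/gra'
  geflom
> vault.scanf p='/hisipind'
  ToolError: not a directory
> vault.scanf p='/cahe'
  [drogrofl/]


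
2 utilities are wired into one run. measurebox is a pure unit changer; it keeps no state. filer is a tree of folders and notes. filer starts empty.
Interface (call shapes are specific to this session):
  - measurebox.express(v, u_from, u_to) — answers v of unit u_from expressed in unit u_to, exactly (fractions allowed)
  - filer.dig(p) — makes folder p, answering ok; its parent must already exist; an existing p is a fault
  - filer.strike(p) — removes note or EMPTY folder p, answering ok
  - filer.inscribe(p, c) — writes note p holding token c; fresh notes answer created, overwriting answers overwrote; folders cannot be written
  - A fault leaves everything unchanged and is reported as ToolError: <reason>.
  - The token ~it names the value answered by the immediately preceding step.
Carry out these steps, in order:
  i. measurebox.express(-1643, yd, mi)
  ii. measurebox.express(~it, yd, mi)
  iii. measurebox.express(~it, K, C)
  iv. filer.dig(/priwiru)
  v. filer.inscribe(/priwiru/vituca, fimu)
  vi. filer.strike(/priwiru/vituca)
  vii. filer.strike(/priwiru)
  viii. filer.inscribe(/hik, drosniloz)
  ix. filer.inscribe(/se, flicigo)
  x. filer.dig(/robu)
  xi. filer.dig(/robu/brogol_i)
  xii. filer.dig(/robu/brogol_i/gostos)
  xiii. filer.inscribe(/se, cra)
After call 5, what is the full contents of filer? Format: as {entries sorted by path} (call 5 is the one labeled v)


Answer: {priwiru/, priwiru/vituca=fimu}

Derivation:
I call measurebox.express passing v: -1643, u_from: yd, u_to: mi, — result: -1643/1760.
Now I run measurebox.express passing v: ~it, u_from: yd, u_to: mi, — result: -1643/3097600.
I run measurebox.express passing v: ~it, u_from: K, u_to: C, giving -846111083/3097600.
Now I run filer.dig passing p: /priwiru: ok.
I run filer.inscribe passing p: /priwiru/vituca, c: fimu, giving created.
Next I call filer.strike passing p: /priwiru/vituca, and get ok.
I invoke filer.strike passing p: /priwiru, and get ok.
I invoke filer.inscribe passing p: /hik, c: drosniloz, giving created.
I call filer.inscribe passing p: /se, c: flicigo: created.
Invoking filer.dig passing p: /robu, and see ok.
Using filer.dig passing p: /robu/brogol_i, — result: ok.
Using filer.dig passing p: /robu/brogol_i/gostos, and observe ok.
Using filer.inscribe passing p: /se, c: cra, and see overwrote.


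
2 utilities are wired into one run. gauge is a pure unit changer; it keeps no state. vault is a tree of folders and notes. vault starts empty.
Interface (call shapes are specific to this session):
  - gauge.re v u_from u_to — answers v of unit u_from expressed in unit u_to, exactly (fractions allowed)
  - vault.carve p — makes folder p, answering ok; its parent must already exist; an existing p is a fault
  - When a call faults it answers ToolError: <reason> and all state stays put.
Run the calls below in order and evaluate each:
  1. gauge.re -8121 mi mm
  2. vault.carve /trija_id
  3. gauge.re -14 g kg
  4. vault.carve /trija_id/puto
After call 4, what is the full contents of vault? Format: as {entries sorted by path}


$ gauge.re v: -8121 u_from: mi u_to: mm
  -13069482624
$ vault.carve p: /trija_id
  ok
$ gauge.re v: -14 u_from: g u_to: kg
  -7/500
$ vault.carve p: /trija_id/puto
  ok

Answer: {trija_id/, trija_id/puto/}


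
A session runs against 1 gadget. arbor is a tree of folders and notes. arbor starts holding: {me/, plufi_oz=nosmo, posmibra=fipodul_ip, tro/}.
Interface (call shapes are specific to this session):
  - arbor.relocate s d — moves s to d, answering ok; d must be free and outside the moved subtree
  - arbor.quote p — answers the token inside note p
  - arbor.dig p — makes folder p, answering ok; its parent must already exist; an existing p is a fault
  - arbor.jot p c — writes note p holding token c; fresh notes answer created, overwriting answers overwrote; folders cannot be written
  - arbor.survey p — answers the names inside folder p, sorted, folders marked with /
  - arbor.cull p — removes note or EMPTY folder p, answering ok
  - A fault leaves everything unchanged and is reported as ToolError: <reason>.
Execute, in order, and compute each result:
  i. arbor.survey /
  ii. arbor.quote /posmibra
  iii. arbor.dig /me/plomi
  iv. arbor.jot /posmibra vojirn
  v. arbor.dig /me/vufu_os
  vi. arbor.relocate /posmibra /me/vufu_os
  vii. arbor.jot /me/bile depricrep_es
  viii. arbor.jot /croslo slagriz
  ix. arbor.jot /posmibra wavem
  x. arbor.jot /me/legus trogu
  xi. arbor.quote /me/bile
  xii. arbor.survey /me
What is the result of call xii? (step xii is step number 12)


I use survey on p: /, and see [me/, plufi_oz, posmibra, tro/].
Next I call quote on p: /posmibra, yielding fipodul_ip.
I run dig on p: /me/plomi, → ok.
I invoke jot on p: /posmibra, c: vojirn, and get overwrote.
Invoking dig on p: /me/vufu_os, — result: ok.
I try relocate on s: /posmibra, d: /me/vufu_os, and observe ToolError: exists.
I invoke jot on p: /me/bile, c: depricrep_es, yielding created.
Using jot on p: /croslo, c: slagriz, → created.
Using jot on p: /posmibra, c: wavem, and see overwrote.
I run jot on p: /me/legus, c: trogu, — result: created.
I call quote on p: /me/bile, and observe depricrep_es.
Now I run survey on p: /me, and see [bile, legus, plomi/, vufu_os/].

Answer: [bile, legus, plomi/, vufu_os/]
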